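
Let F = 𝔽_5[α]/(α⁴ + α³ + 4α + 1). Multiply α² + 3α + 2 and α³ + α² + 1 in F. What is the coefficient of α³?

2

Multiply in 𝔽_5[α]: (α² + 3α + 2)·(α³ + α² + 1) = α⁵ + 4α⁴ + 3α² + 3α + 2.
Reduce using α⁴ ≡ 4α³ + α + 4 (mod α⁴ + α³ + 4α + 1).
Reduced: 2α³ + 4α² + 4.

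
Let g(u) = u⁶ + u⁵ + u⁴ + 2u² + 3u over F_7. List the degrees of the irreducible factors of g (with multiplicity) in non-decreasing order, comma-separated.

1, 1, 1, 1, 2

Linear factors from roots: (u), (u - 2), (u + 1).
Complete factorization: g(u) = (u)·(u + 1)·(u - 2)^2·(u² - 3u - 1).
Factor degrees with multiplicity: 1 + 1 + 1 + 1 + 2 = 6.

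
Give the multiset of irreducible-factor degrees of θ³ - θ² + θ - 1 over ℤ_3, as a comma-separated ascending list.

Write f(θ) = θ³ - θ² + θ - 1.
Roots in ℤ_3: f(0) = 2; f(1) = 0 → root; f(2) = 2.
Linear factors from roots: (θ - 1).
Complete factorization: f(θ) = (θ - 1)·(θ² + 1).
Factor degrees with multiplicity: 1 + 2 = 3.

1, 2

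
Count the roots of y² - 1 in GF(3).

Write f(y) = y² - 1.
Evaluate at each of the 3 elements of GF(3):
f(0) = 2; f(1) = 0 → root; f(2) = 0 → root.
Roots: {1, 2}.

2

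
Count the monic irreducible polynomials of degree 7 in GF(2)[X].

Gauss's count: N_{2}(7) = (1/7) Σ_{d|7} μ(7/d)·2^d.
Divisors of 7: 1, 7; μ(7/d) for each: -1, 1.
Σ = − 2^1 + 2^7 = 126.
N = 126/7 = 18.

18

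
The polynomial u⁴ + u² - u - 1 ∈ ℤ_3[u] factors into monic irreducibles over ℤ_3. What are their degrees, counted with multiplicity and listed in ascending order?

1, 3

Write g(u) = u⁴ + u² - u - 1.
Roots in ℤ_3: g(0) = 2; g(1) = 0 → root; g(2) = 2.
Linear factors from roots: (u - 1).
Complete factorization: g(u) = (u - 1)·(u³ + u² - u + 1).
Factor degrees with multiplicity: 1 + 3 = 4.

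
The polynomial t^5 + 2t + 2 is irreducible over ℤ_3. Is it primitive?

Write f(t) = t^5 + 2t + 2.
|GF(3^5)^×| = 3^5 − 1 = 242. Prime factorization: 242 = 2·11^2.
f is primitive ⇔ t has order 242 in GF(3)[t]/(f), i.e. t^(242/q) ≠ 1 for each prime q | 242.
t^(121) mod f = 1
t^(22) mod f = t^3 + 2t^2 + 2t + 1.
Since t^(121) = 1, the order of t divides 121 < 242; not primitive.

No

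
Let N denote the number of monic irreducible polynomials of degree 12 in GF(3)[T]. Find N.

44220

Gauss's count: N_{3}(12) = (1/12) Σ_{d|12} μ(12/d)·3^d.
Divisors of 12: 1, 2, 3, 4, 6, 12; μ(12/d) for each: 0, 1, 0, -1, -1, 1.
Σ = 3^2 − 3^4 − 3^6 + 3^12 = 530640.
N = 530640/12 = 44220.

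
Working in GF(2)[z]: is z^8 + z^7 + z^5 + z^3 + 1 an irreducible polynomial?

Write P(z) = z^8 + z^7 + z^5 + z^3 + 1.
Check for roots in GF(2): P(0) = 1; P(1) = 1.
No roots, so no linear factors.
Monic irreducibles of degree 2 over GF(2): z^2 + z + 1.
None of them divide P (all give nonzero remainder).
Monic irreducibles of degree 3 over GF(2): z^3 + z + 1, z^3 + z^2 + 1.
None of them divide P (all give nonzero remainder).
Monic irreducibles of degree 4 over GF(2): z^4 + z + 1, z^4 + z^3 + 1, z^4 + z^3 + z^2 + z + 1.
None of them divide P (all give nonzero remainder).
No irreducible factor of degree ≤ 4 exists, so P is irreducible over GF(2).

Yes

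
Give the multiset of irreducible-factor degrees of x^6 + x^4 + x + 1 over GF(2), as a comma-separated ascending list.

1, 2, 3

Write h(x) = x^6 + x^4 + x + 1.
Roots in GF(2): h(0) = 1; h(1) = 0 → root.
Linear factors from roots: (x + 1).
Complete factorization: h(x) = (x + 1)·(x^2 + x + 1)·(x^3 + x + 1).
Factor degrees with multiplicity: 1 + 2 + 3 = 6.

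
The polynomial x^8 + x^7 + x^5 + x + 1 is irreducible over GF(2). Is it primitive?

Write f(x) = x^8 + x^7 + x^5 + x + 1.
|GF(2^8)^×| = 2^8 − 1 = 255. Prime factorization: 255 = 3·5·17.
f is primitive ⇔ x has order 255 in GF(2)[x]/(f), i.e. x^(255/q) ≠ 1 for each prime q | 255.
x^(85) mod f = 1
x^(51) mod f = x^6 + x^4 + x^3 + x.
x^(15) mod f = x^5 + x^4 + x^3.
Since x^(85) = 1, the order of x divides 85 < 255; not primitive.

No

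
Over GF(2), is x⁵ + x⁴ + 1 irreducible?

No

Write P(x) = x⁵ + x⁴ + 1.
Check for roots in GF(2): P(0) = 1; P(1) = 1.
No roots, so no linear factors.
Monic irreducibles of degree 2 over GF(2): x² + x + 1.
x² + x + 1 divides P: P(x) = (x² + x + 1)·(x³ + x + 1).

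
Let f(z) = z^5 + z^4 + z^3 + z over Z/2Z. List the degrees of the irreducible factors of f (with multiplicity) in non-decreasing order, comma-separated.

1, 1, 3

Roots in Z/2Z: f(0) = 0 → root; f(1) = 0 → root.
Linear factors from roots: (z), (z + 1).
Complete factorization: f(z) = (z)·(z + 1)·(z^3 + z + 1).
Factor degrees with multiplicity: 1 + 1 + 3 = 5.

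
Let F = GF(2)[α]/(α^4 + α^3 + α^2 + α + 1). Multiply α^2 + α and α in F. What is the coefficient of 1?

0

Multiply in GF(2)[α]: (α^2 + α)·(α) = α^3 + α^2.
Reduced: α^3 + α^2.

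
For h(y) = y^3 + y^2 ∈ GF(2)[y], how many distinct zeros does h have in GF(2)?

Evaluate at each of the 2 elements of GF(2):
h(0) = 0 → root; h(1) = 0 → root.
Roots: {0, 1}.

2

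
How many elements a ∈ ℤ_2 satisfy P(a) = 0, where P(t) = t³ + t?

2

Evaluate at each of the 2 elements of ℤ_2:
P(0) = 0 → root; P(1) = 0 → root.
Roots: {0, 1}.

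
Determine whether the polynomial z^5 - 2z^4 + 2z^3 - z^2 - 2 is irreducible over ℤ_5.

No

Write m(z) = z^5 - 2z^4 + 2z^3 - z^2 - 2.
Check for roots in ℤ_5: m(0) = 3; m(1) = 3; m(2) = 0 → root; m(3) = 4; m(4) = 2.
m(2) = 0, so (z − 2) divides m(z); m is reducible.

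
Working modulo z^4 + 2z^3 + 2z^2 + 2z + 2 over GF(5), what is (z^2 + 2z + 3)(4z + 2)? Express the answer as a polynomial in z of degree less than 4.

4z^3 + z + 1

Multiply in GF(5)[z]: (z^2 + 2z + 3)·(4z + 2) = 4z^3 + z + 1.
Reduced: 4z^3 + z + 1.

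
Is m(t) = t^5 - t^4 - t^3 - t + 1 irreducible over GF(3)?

Yes

Check for roots in GF(3): m(0) = 1; m(1) = 2; m(2) = 1.
No roots, so no linear factors.
Monic irreducibles of degree 2 over GF(3): t^2 + 1, t^2 + t - 1, t^2 - t - 1.
None of them divide m (all give nonzero remainder).
No irreducible factor of degree ≤ 2 exists, so m is irreducible over GF(3).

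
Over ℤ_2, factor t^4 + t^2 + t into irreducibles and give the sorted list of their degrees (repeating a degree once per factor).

1, 3

Write g(t) = t^4 + t^2 + t.
Roots in ℤ_2: g(0) = 0 → root; g(1) = 1.
Linear factors from roots: (t).
Complete factorization: g(t) = (t)·(t^3 + t + 1).
Factor degrees with multiplicity: 1 + 3 = 4.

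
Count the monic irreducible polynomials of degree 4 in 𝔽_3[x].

Gauss's count: N_{3}(4) = (1/4) Σ_{d|4} μ(4/d)·3^d.
Divisors of 4: 1, 2, 4; μ(4/d) for each: 0, -1, 1.
Σ = − 3^2 + 3^4 = 72.
N = 72/4 = 18.

18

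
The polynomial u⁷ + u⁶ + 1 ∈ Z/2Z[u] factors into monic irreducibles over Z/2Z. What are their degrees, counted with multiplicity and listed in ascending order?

Write g(u) = u⁷ + u⁶ + 1.
Roots in Z/2Z: g(0) = 1; g(1) = 1.
Complete factorization: g(u) = (u⁷ + u⁶ + 1).
Factor degrees with multiplicity: 7 = 7.

7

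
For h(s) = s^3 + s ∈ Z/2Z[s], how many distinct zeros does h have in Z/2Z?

Evaluate at each of the 2 elements of Z/2Z:
h(0) = 0 → root; h(1) = 0 → root.
Roots: {0, 1}.

2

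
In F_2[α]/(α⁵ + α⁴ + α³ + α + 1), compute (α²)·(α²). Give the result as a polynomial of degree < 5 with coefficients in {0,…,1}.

α^4

Multiply in F_2[α]: (α²)·(α²) = α⁴.
Reduced: α⁴.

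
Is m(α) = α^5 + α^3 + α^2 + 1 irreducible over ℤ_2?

No

Check for roots in ℤ_2: m(0) = 1; m(1) = 0 → root.
m(1) = 0, so (α − 1) divides m(α); m is reducible.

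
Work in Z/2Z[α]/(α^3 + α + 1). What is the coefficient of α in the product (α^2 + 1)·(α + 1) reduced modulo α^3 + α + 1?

0

Multiply in Z/2Z[α]: (α^2 + 1)·(α + 1) = α^3 + α^2 + α + 1.
Reduce using α^3 ≡ α + 1 (mod α^3 + α + 1).
Reduced: α^2.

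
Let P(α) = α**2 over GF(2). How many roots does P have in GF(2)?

Evaluate at each of the 2 elements of GF(2):
P(0) = 0 → root; P(1) = 1.
Roots: {0}.

1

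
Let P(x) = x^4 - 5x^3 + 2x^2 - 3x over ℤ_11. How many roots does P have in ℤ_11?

4

Evaluate at each of the 11 elements of ℤ_11:
P(0) = 0 → root; P(1) = 6; P(2) = 0 → root; P(3) = 10; P(4) = 0 → root; P(5) = 2; P(6) = 6; P(7) = 4; P(8) = 1; P(9) = 4; P(10) = 0 → root.
Roots: {0, 2, 4, 10}.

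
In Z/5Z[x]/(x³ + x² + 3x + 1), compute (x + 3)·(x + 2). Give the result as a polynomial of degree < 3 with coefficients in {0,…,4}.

x^2 + 1

Multiply in Z/5Z[x]: (x + 3)·(x + 2) = x² + 1.
Reduced: x² + 1.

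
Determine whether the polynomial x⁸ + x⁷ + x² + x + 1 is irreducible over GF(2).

Yes

Write f(x) = x⁸ + x⁷ + x² + x + 1.
Check for roots in GF(2): f(0) = 1; f(1) = 1.
No roots, so no linear factors.
Monic irreducibles of degree 2 over GF(2): x² + x + 1.
None of them divide f (all give nonzero remainder).
Monic irreducibles of degree 3 over GF(2): x³ + x + 1, x³ + x² + 1.
None of them divide f (all give nonzero remainder).
Monic irreducibles of degree 4 over GF(2): x⁴ + x + 1, x⁴ + x³ + 1, x⁴ + x³ + x² + x + 1.
None of them divide f (all give nonzero remainder).
No irreducible factor of degree ≤ 4 exists, so f is irreducible over GF(2).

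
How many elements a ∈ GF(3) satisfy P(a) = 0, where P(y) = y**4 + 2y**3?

2

Evaluate at each of the 3 elements of GF(3):
P(0) = 0 → root; P(1) = 0 → root; P(2) = 2.
Roots: {0, 1}.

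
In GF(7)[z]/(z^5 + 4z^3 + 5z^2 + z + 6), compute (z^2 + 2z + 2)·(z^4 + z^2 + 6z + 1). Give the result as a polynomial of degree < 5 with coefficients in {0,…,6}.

6z^4 + 2z^3 + 4z^2 + 6z + 4

Multiply in GF(7)[z]: (z^2 + 2z + 2)·(z^4 + z^2 + 6z + 1) = z^6 + 2z^5 + 3z^4 + z^3 + z^2 + 2.
Reduce using z^5 ≡ 3z^3 + 2z^2 + 6z + 1 (mod z^5 + 4z^3 + 5z^2 + z + 6).
Reduced: 6z^4 + 2z^3 + 4z^2 + 6z + 4.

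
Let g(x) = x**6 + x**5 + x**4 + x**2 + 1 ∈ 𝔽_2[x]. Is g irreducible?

Yes

Check for roots in 𝔽_2: g(0) = 1; g(1) = 1.
No roots, so no linear factors.
Monic irreducibles of degree 2 over GF(2): x**2 + x + 1.
None of them divide g (all give nonzero remainder).
Monic irreducibles of degree 3 over GF(2): x**3 + x + 1, x**3 + x**2 + 1.
None of them divide g (all give nonzero remainder).
No irreducible factor of degree ≤ 3 exists, so g is irreducible over GF(2).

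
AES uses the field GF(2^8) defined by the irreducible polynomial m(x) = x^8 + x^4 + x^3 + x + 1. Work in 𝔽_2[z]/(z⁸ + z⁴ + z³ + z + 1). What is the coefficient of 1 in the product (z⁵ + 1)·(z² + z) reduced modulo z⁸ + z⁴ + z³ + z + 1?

Multiply in 𝔽_2[z]: (z⁵ + 1)·(z² + z) = z⁷ + z⁶ + z² + z.
Reduced: z⁷ + z⁶ + z² + z.

0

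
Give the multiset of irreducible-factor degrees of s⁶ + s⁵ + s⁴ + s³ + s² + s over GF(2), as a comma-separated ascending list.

Write h(s) = s⁶ + s⁵ + s⁴ + s³ + s² + s.
Roots in GF(2): h(0) = 0 → root; h(1) = 0 → root.
Linear factors from roots: (s), (s + 1).
Complete factorization: h(s) = (s)·(s + 1)·(s² + s + 1)^2.
Factor degrees with multiplicity: 1 + 1 + 2 + 2 = 6.

1, 1, 2, 2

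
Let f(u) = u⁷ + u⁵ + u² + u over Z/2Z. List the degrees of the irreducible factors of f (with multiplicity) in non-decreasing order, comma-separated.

Roots in Z/2Z: f(0) = 0 → root; f(1) = 0 → root.
Linear factors from roots: (u), (u + 1).
Complete factorization: f(u) = (u)·(u + 1)·(u² + u + 1)·(u³ + u + 1).
Factor degrees with multiplicity: 1 + 1 + 2 + 3 = 7.

1, 1, 2, 3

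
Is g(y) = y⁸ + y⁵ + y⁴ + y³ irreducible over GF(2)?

Check for roots in GF(2): g(0) = 0 → root; g(1) = 0 → root.
g(0) = 0, so (y) divides g(y); g is reducible.

No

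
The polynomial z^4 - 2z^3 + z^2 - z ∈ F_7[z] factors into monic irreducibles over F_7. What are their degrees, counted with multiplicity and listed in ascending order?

Write f(z) = z^4 - 2z^3 + z^2 - z.
Linear factors from roots: (z), (z + 3).
Complete factorization: f(z) = (z)·(z + 3)·(z^2 + 2z + 2).
Factor degrees with multiplicity: 1 + 1 + 2 = 4.

1, 1, 2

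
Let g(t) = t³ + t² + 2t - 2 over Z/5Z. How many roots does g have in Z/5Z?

Evaluate at each of the 5 elements of Z/5Z:
g(0) = 3; g(1) = 2; g(2) = 4; g(3) = 0 → root; g(4) = 1.
Roots: {3}.

1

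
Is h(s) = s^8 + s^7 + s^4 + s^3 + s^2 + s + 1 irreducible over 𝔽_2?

Yes

Check for roots in 𝔽_2: h(0) = 1; h(1) = 1.
No roots, so no linear factors.
Monic irreducibles of degree 2 over GF(2): s^2 + s + 1.
None of them divide h (all give nonzero remainder).
Monic irreducibles of degree 3 over GF(2): s^3 + s + 1, s^3 + s^2 + 1.
None of them divide h (all give nonzero remainder).
Monic irreducibles of degree 4 over GF(2): s^4 + s + 1, s^4 + s^3 + 1, s^4 + s^3 + s^2 + s + 1.
None of them divide h (all give nonzero remainder).
No irreducible factor of degree ≤ 4 exists, so h is irreducible over GF(2).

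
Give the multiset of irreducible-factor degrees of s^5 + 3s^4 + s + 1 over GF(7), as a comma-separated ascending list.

Write h(s) = s^5 + 3s^4 + s + 1.
Linear factors from roots: (s + 4).
Complete factorization: h(s) = (s + 4)·(s^4 + 6s^3 + 4s^2 + 5s + 2).
Factor degrees with multiplicity: 1 + 4 = 5.

1, 4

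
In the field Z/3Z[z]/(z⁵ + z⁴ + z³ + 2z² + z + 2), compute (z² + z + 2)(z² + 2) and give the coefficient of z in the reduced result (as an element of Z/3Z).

2

Multiply in Z/3Z[z]: (z² + z + 2)·(z² + 2) = z⁴ + z³ + z² + 2z + 1.
Reduced: z⁴ + z³ + z² + 2z + 1.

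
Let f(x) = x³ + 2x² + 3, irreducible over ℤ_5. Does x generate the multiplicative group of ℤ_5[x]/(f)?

|GF(5^3)^×| = 5^3 − 1 = 124. Prime factorization: 124 = 2^2·31.
f is primitive ⇔ x has order 124 in GF(5)[x]/(f), i.e. x^(124/q) ≠ 1 for each prime q | 124.
x^(62) mod f = 4.
x^(4) mod f = 4x² + 2x + 1.
None equal 1, so x has full order 124; f is primitive.

Yes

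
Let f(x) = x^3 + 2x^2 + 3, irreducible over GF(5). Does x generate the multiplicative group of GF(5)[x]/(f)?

Yes

|GF(5^3)^×| = 5^3 − 1 = 124. Prime factorization: 124 = 2^2·31.
f is primitive ⇔ x has order 124 in GF(5)[x]/(f), i.e. x^(124/q) ≠ 1 for each prime q | 124.
x^(62) mod f = 4.
x^(4) mod f = 4x^2 + 2x + 1.
None equal 1, so x has full order 124; f is primitive.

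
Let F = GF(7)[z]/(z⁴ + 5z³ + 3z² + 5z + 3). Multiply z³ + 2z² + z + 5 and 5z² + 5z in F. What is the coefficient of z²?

0

Multiply in GF(7)[z]: (z³ + 2z² + z + 5)·(5z² + 5z) = 5z⁵ + z⁴ + z³ + 2z² + 4z.
Reduce using z⁴ ≡ 2z³ + 4z² + 2z + 4 (mod z⁴ + 5z³ + 3z² + 5z + 3).
Reduced: z³ + 4z + 2.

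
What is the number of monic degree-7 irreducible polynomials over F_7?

Gauss's count: N_{7}(7) = (1/7) Σ_{d|7} μ(7/d)·7^d.
Divisors of 7: 1, 7; μ(7/d) for each: -1, 1.
Σ = − 7^1 + 7^7 = 823536.
N = 823536/7 = 117648.

117648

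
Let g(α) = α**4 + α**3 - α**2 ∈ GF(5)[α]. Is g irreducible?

Check for roots in GF(5): g(0) = 0 → root; g(1) = 1; g(2) = 0 → root; g(3) = 4; g(4) = 4.
g(0) = 0, so (α) divides g(α); g is reducible.

No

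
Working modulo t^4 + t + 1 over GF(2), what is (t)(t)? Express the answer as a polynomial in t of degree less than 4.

t^2

Multiply in GF(2)[t]: (t)·(t) = t^2.
Reduced: t^2.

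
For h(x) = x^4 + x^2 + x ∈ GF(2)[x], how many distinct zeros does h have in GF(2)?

1

Evaluate at each of the 2 elements of GF(2):
h(0) = 0 → root; h(1) = 1.
Roots: {0}.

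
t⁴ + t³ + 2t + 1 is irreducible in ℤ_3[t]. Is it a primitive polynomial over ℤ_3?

Write f(t) = t⁴ + t³ + 2t + 1.
|GF(3^4)^×| = 3^4 − 1 = 80. Prime factorization: 80 = 2^4·5.
f is primitive ⇔ t has order 80 in GF(3)[t]/(f), i.e. t^(80/q) ≠ 1 for each prime q | 80.
t^(40) mod f = 1
t^(16) mod f = 2t² + t + 1.
Since t^(40) = 1, the order of t divides 40 < 80; not primitive.

No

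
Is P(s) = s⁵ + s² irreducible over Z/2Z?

Check for roots in Z/2Z: P(0) = 0 → root; P(1) = 0 → root.
P(0) = 0, so (s) divides P(s); P is reducible.

No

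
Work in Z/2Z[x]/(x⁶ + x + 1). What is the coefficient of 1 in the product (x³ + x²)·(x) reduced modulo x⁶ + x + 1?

Multiply in Z/2Z[x]: (x³ + x²)·(x) = x⁴ + x³.
Reduced: x⁴ + x³.

0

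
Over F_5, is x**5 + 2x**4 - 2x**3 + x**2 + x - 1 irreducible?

Yes

Write g(x) = x**5 + 2x**4 - 2x**3 + x**2 + x - 1.
Check for roots in F_5: g(0) = 4; g(1) = 2; g(2) = 3; g(3) = 2; g(4) = 2.
No roots, so no linear factors.
Degree-2 irreducible divisors: test the 10 monic irreducibles of degree 2 over GF(5).
None of them divide g (all give nonzero remainder).
No irreducible factor of degree ≤ 2 exists, so g is irreducible over GF(5).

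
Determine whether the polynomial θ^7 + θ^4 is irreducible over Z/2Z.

Write h(θ) = θ^7 + θ^4.
Check for roots in Z/2Z: h(0) = 0 → root; h(1) = 0 → root.
h(0) = 0, so (θ) divides h(θ); h is reducible.

No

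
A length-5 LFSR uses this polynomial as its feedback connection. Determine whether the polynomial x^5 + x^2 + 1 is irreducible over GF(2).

Yes

Write g(x) = x^5 + x^2 + 1.
Check for roots in GF(2): g(0) = 1; g(1) = 1.
No roots, so no linear factors.
Monic irreducibles of degree 2 over GF(2): x^2 + x + 1.
None of them divide g (all give nonzero remainder).
No irreducible factor of degree ≤ 2 exists, so g is irreducible over GF(2).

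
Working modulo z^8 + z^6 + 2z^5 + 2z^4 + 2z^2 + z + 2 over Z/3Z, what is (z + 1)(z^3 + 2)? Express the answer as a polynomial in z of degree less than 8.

Multiply in Z/3Z[z]: (z + 1)·(z^3 + 2) = z^4 + z^3 + 2z + 2.
Reduced: z^4 + z^3 + 2z + 2.

z^4 + z^3 + 2z + 2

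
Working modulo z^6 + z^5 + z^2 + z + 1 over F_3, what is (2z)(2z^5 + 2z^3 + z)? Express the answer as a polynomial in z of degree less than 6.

Multiply in F_3[z]: (2z)·(2z^5 + 2z^3 + z) = z^6 + z^4 + 2z^2.
Reduce using z^6 ≡ 2z^5 + 2z^2 + 2z + 2 (mod z^6 + z^5 + z^2 + z + 1).
Reduced: 2z^5 + z^4 + z^2 + 2z + 2.

2z^5 + z^4 + z^2 + 2z + 2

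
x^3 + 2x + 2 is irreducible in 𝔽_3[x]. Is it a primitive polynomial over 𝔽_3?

No

Write f(x) = x^3 + 2x + 2.
|GF(3^3)^×| = 3^3 − 1 = 26. Prime factorization: 26 = 2·13.
f is primitive ⇔ x has order 26 in GF(3)[x]/(f), i.e. x^(26/q) ≠ 1 for each prime q | 26.
x^(13) mod f = 1
x^(2) mod f = x^2.
Since x^(13) = 1, the order of x divides 13 < 26; not primitive.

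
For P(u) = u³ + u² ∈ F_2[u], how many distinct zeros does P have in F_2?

Evaluate at each of the 2 elements of F_2:
P(0) = 0 → root; P(1) = 0 → root.
Roots: {0, 1}.

2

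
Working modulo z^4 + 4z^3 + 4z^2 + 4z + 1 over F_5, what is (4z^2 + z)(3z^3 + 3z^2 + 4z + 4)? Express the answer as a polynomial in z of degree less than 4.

Multiply in F_5[z]: (4z^2 + z)·(3z^3 + 3z^2 + 4z + 4) = 2z^5 + 4z^3 + 4z.
Reduce using z^4 ≡ z^3 + z^2 + z + 4 (mod z^4 + 4z^3 + 4z^2 + 4z + 1).
Reduced: 3z^3 + 4z^2 + 4z + 3.

3z^3 + 4z^2 + 4z + 3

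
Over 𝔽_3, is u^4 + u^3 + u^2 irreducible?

Write m(u) = u^4 + u^3 + u^2.
Check for roots in 𝔽_3: m(0) = 0 → root; m(1) = 0 → root; m(2) = 1.
m(0) = 0, so (u) divides m(u); m is reducible.

No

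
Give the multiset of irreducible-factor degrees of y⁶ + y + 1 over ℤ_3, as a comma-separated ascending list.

Write f(y) = y⁶ + y + 1.
Roots in ℤ_3: f(0) = 1; f(1) = 0 → root; f(2) = 1.
Linear factors from roots: (y - 1).
Complete factorization: f(y) = (y - 1)·(y² - y - 1)·(y³ - y² + y + 1).
Factor degrees with multiplicity: 1 + 2 + 3 = 6.

1, 2, 3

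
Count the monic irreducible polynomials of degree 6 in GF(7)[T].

Gauss's count: N_{7}(6) = (1/6) Σ_{d|6} μ(6/d)·7^d.
Divisors of 6: 1, 2, 3, 6; μ(6/d) for each: 1, -1, -1, 1.
Σ = 7^1 − 7^2 − 7^3 + 7^6 = 117264.
N = 117264/6 = 19544.

19544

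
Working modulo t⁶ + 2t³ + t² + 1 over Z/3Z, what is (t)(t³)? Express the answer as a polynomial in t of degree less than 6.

t^4

Multiply in Z/3Z[t]: (t)·(t³) = t⁴.
Reduced: t⁴.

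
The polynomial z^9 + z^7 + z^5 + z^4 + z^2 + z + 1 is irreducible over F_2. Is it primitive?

Write f(z) = z^9 + z^7 + z^5 + z^4 + z^2 + z + 1.
|GF(2^9)^×| = 2^9 − 1 = 511. Prime factorization: 511 = 7·73.
f is primitive ⇔ z has order 511 in GF(2)[z]/(f), i.e. z^(511/q) ≠ 1 for each prime q | 511.
z^(73) mod f = z^8 + z^6 + z^4 + z^2 + z.
z^(7) mod f = z^7.
None equal 1, so z has full order 511; f is primitive.

Yes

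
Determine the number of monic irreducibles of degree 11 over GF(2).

Gauss's count: N_{2}(11) = (1/11) Σ_{d|11} μ(11/d)·2^d.
Divisors of 11: 1, 11; μ(11/d) for each: -1, 1.
Σ = − 2^1 + 2^11 = 2046.
N = 2046/11 = 186.

186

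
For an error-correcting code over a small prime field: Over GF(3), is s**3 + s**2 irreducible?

No

Write g(s) = s**3 + s**2.
Check for roots in GF(3): g(0) = 0 → root; g(1) = 2; g(2) = 0 → root.
g(0) = 0, so (s) divides g(s); g is reducible.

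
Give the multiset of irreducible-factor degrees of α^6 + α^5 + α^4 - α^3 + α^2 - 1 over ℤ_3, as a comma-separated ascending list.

2, 4

Write f(α) = α^6 + α^5 + α^4 - α^3 + α^2 - 1.
Roots in ℤ_3: f(0) = 2; f(1) = 2; f(2) = 2.
Complete factorization: f(α) = (α^2 - α - 1)·(α^4 - α^3 + α^2 - α + 1).
Factor degrees with multiplicity: 2 + 4 = 6.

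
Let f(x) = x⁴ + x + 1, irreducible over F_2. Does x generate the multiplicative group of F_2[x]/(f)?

|GF(2^4)^×| = 2^4 − 1 = 15. Prime factorization: 15 = 3·5.
f is primitive ⇔ x has order 15 in GF(2)[x]/(f), i.e. x^(15/q) ≠ 1 for each prime q | 15.
x^(5) mod f = x² + x.
x^(3) mod f = x³.
None equal 1, so x has full order 15; f is primitive.

Yes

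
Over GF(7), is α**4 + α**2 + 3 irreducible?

Yes

Write P(α) = α**4 + α**2 + 3.
Check for roots in GF(7): P(0) = 3; P(1) = 5; P(2) = 2; P(3) = 2; P(4) = 2; P(5) = 2; P(6) = 5.
No roots, so no linear factors.
Degree-2 irreducible divisors: test the 21 monic irreducibles of degree 2 over GF(7).
None of them divide P (all give nonzero remainder).
No irreducible factor of degree ≤ 2 exists, so P is irreducible over GF(7).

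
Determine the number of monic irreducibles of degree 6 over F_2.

9

The number of monic irreducibles of degree 6 over GF(2) is (1/6)·Σ_{d∣6} μ(6/d) 2^d.
Divisors of 6: 1, 2, 3, 6; μ(6/d) for each: 1, -1, -1, 1.
Σ = 2^1 − 2^2 − 2^3 + 2^6 = 54.
N = 54/6 = 9.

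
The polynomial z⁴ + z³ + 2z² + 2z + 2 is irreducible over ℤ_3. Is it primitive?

Yes

Write f(z) = z⁴ + z³ + 2z² + 2z + 2.
|GF(3^4)^×| = 3^4 − 1 = 80. Prime factorization: 80 = 2^4·5.
f is primitive ⇔ z has order 80 in GF(3)[z]/(f), i.e. z^(80/q) ≠ 1 for each prime q | 80.
z^(40) mod f = 2.
z^(16) mod f = z² + z.
None equal 1, so z has full order 80; f is primitive.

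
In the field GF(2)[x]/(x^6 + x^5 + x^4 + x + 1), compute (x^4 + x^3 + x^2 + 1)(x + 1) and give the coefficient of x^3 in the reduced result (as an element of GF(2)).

0

Multiply in GF(2)[x]: (x^4 + x^3 + x^2 + 1)·(x + 1) = x^5 + x^2 + x + 1.
Reduced: x^5 + x^2 + x + 1.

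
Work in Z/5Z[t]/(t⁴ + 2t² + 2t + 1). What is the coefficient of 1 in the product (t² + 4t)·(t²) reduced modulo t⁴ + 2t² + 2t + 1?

Multiply in Z/5Z[t]: (t² + 4t)·(t²) = t⁴ + 4t³.
Reduce using t⁴ ≡ 3t² + 3t + 4 (mod t⁴ + 2t² + 2t + 1).
Reduced: 4t³ + 3t² + 3t + 4.

4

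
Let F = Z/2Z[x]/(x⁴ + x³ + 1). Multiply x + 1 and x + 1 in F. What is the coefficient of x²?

Multiply in Z/2Z[x]: (x + 1)·(x + 1) = x² + 1.
Reduced: x² + 1.

1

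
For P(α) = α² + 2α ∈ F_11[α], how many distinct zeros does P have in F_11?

Evaluate at each of the 11 elements of F_11:
P(0) = 0 → root; P(1) = 3; P(2) = 8; P(3) = 4; P(4) = 2; P(5) = 2; P(6) = 4; P(7) = 8; P(8) = 3; P(9) = 0 → root; P(10) = 10.
Roots: {0, 9}.

2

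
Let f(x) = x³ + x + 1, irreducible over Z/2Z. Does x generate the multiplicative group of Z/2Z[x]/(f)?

|GF(2^3)^×| = 2^3 − 1 = 7. Prime factorization: 7 = 7.
f is primitive ⇔ x has order 7 in GF(2)[x]/(f), i.e. x^(7/q) ≠ 1 for each prime q | 7.
x^(1) mod f = x.
None equal 1, so x has full order 7; f is primitive.

Yes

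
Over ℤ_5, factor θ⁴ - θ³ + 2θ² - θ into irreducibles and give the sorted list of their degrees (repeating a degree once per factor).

Write g(θ) = θ⁴ - θ³ + 2θ² - θ.
Roots in ℤ_5: g(0) = 0 → root; g(1) = 1; g(2) = 4; g(3) = 4; g(4) = 0 → root.
Linear factors from roots: (θ), (θ + 1).
Complete factorization: g(θ) = (θ)·(θ + 1)·(θ² - 2θ - 1).
Factor degrees with multiplicity: 1 + 1 + 2 = 4.

1, 1, 2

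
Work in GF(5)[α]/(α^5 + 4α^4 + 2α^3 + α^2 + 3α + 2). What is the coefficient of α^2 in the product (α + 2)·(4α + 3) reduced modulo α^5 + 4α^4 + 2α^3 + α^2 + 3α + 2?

Multiply in GF(5)[α]: (α + 2)·(4α + 3) = 4α^2 + α + 1.
Reduced: 4α^2 + α + 1.

4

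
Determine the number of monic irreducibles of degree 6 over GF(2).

By the necklace-counting formula, N_2(6) = (1/6) Σ_{d|6} μ(6/d)·2^d.
Divisors of 6: 1, 2, 3, 6; μ(6/d) for each: 1, -1, -1, 1.
Σ = 2^1 − 2^2 − 2^3 + 2^6 = 54.
N = 54/6 = 9.

9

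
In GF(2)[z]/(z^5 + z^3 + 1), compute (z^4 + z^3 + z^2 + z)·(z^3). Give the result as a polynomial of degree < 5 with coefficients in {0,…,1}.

Multiply in GF(2)[z]: (z^4 + z^3 + z^2 + z)·(z^3) = z^7 + z^6 + z^5 + z^4.
Reduce using z^5 ≡ z^3 + 1 (mod z^5 + z^3 + 1).
Reduced: z^2 + z.

z^2 + z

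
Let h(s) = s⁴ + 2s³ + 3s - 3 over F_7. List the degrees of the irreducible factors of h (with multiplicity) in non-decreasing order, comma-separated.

1, 1, 2

Linear factors from roots: (s - 2), (s + 1).
Complete factorization: h(s) = (s + 1)·(s - 2)·(s² + 3s - 2).
Factor degrees with multiplicity: 1 + 1 + 2 = 4.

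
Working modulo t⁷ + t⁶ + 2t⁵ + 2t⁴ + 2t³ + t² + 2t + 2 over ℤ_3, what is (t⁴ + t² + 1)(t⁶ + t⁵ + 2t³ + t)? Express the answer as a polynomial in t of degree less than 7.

Multiply in ℤ_3[t]: (t⁴ + t² + 1)·(t⁶ + t⁵ + 2t³ + t) = t¹⁰ + t⁹ + t⁸ + t⁶ + t⁵ + t.
Reduce using t⁷ ≡ 2t⁶ + t⁵ + t⁴ + t³ + 2t² + t + 1 (mod t⁷ + t⁶ + 2t⁵ + 2t⁴ + 2t³ + t² + 2t + 2).
Reduced: 2t⁶ + t⁵ + 2t⁴ + t³ + 2t + 2.

2t^6 + t^5 + 2t^4 + t^3 + 2t + 2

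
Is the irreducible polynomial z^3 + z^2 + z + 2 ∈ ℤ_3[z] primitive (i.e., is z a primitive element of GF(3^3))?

Write f(z) = z^3 + z^2 + z + 2.
|GF(3^3)^×| = 3^3 − 1 = 26. Prime factorization: 26 = 2·13.
f is primitive ⇔ z has order 26 in GF(3)[z]/(f), i.e. z^(26/q) ≠ 1 for each prime q | 26.
z^(13) mod f = 1
z^(2) mod f = z^2.
Since z^(13) = 1, the order of z divides 13 < 26; not primitive.

No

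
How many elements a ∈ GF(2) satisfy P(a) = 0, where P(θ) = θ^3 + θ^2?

Evaluate at each of the 2 elements of GF(2):
P(0) = 0 → root; P(1) = 0 → root.
Roots: {0, 1}.

2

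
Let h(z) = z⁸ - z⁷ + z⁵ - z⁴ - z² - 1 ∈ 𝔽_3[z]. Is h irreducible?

Yes

Check for roots in 𝔽_3: h(0) = 2; h(1) = 1; h(2) = 1.
No roots, so no linear factors.
Monic irreducibles of degree 2 over GF(3): z² + 1, z² + z - 1, z² - z - 1.
None of them divide h (all give nonzero remainder).
Degree-3 irreducible divisors: test the 8 monic irreducibles of degree 3 over GF(3).
None of them divide h (all give nonzero remainder).
Degree-4 irreducible divisors: test the 18 monic irreducibles of degree 4 over GF(3).
None of them divide h (all give nonzero remainder).
No irreducible factor of degree ≤ 4 exists, so h is irreducible over GF(3).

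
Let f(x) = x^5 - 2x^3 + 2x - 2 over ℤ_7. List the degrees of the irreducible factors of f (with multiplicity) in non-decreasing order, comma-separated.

5

Complete factorization: f(x) = (x^5 - 2x^3 + 2x - 2).
Factor degrees with multiplicity: 5 = 5.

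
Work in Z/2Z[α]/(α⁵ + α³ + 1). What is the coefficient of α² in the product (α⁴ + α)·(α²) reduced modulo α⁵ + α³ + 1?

Multiply in Z/2Z[α]: (α⁴ + α)·(α²) = α⁶ + α³.
Reduce using α⁵ ≡ α³ + 1 (mod α⁵ + α³ + 1).
Reduced: α⁴ + α³ + α.

0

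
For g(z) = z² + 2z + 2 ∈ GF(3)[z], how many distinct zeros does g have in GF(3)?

0

Evaluate at each of the 3 elements of GF(3):
g(0) = 2; g(1) = 2; g(2) = 1.
No element is a root.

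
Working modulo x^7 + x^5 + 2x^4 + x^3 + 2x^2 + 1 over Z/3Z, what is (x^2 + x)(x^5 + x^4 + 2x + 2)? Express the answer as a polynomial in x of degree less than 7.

2x^6 + x^4 + x^3 + 2x^2 + 2x + 2

Multiply in Z/3Z[x]: (x^2 + x)·(x^5 + x^4 + 2x + 2) = x^7 + 2x^6 + x^5 + 2x^3 + x^2 + 2x.
Reduce using x^7 ≡ 2x^5 + x^4 + 2x^3 + x^2 + 2 (mod x^7 + x^5 + 2x^4 + x^3 + 2x^2 + 1).
Reduced: 2x^6 + x^4 + x^3 + 2x^2 + 2x + 2.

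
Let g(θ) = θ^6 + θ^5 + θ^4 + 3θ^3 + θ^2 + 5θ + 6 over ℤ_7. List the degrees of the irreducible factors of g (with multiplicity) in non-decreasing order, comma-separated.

1, 1, 2, 2

Linear factors from roots: (θ + 1).
Complete factorization: g(θ) = (θ + 1)^2·(θ^2 + 3θ + 1)·(θ^2 + 3θ + 6).
Factor degrees with multiplicity: 1 + 1 + 2 + 2 = 6.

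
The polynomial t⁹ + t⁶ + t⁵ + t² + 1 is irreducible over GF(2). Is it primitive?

Write f(t) = t⁹ + t⁶ + t⁵ + t² + 1.
|GF(2^9)^×| = 2^9 − 1 = 511. Prime factorization: 511 = 7·73.
f is primitive ⇔ t has order 511 in GF(2)[t]/(f), i.e. t^(511/q) ≠ 1 for each prime q | 511.
t^(73) mod f = 1
t^(7) mod f = t⁷.
Since t^(73) = 1, the order of t divides 73 < 511; not primitive.

No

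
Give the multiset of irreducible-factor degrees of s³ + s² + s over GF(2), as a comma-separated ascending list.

Write f(s) = s³ + s² + s.
Roots in GF(2): f(0) = 0 → root; f(1) = 1.
Linear factors from roots: (s).
Complete factorization: f(s) = (s)·(s² + s + 1).
Factor degrees with multiplicity: 1 + 2 = 3.

1, 2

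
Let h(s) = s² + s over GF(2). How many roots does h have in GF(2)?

2

Evaluate at each of the 2 elements of GF(2):
h(0) = 0 → root; h(1) = 0 → root.
Roots: {0, 1}.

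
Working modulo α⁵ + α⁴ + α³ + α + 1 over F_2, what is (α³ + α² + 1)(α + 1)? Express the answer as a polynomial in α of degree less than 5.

α^4 + α^2 + α + 1

Multiply in F_2[α]: (α³ + α² + 1)·(α + 1) = α⁴ + α² + α + 1.
Reduced: α⁴ + α² + α + 1.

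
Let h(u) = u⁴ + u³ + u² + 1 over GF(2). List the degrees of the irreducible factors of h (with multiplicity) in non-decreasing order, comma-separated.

1, 3

Roots in GF(2): h(0) = 1; h(1) = 0 → root.
Linear factors from roots: (u + 1).
Complete factorization: h(u) = (u + 1)·(u³ + u + 1).
Factor degrees with multiplicity: 1 + 3 = 4.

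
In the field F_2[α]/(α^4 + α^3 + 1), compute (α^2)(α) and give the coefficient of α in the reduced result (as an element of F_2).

0

Multiply in F_2[α]: (α^2)·(α) = α^3.
Reduced: α^3.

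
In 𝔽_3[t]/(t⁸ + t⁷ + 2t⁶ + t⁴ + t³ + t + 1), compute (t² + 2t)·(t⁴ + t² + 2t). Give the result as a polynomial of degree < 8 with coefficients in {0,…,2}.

Multiply in 𝔽_3[t]: (t² + 2t)·(t⁴ + t² + 2t) = t⁶ + 2t⁵ + t⁴ + t³ + t².
Reduced: t⁶ + 2t⁵ + t⁴ + t³ + t².

t^6 + 2t^5 + t^4 + t^3 + t^2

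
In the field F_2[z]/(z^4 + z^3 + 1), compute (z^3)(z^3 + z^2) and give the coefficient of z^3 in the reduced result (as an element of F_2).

Multiply in F_2[z]: (z^3)·(z^3 + z^2) = z^6 + z^5.
Reduce using z^4 ≡ z^3 + 1 (mod z^4 + z^3 + 1).
Reduced: z^2.

0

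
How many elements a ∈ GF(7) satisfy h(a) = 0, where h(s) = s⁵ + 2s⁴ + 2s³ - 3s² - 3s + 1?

4

Evaluate at each of the 7 elements of GF(7):
h(0) = 1; h(1) = 0 → root; h(2) = 0 → root; h(3) = 4; h(4) = 2; h(5) = 0 → root; h(6) = 0 → root.
Roots: {1, 2, 5, 6}.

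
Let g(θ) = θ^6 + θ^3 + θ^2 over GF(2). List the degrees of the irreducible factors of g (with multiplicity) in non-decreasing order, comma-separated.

1, 1, 4

Roots in GF(2): g(0) = 0 → root; g(1) = 1.
Linear factors from roots: (θ).
Complete factorization: g(θ) = (θ)^2·(θ^4 + θ + 1).
Factor degrees with multiplicity: 1 + 1 + 4 = 6.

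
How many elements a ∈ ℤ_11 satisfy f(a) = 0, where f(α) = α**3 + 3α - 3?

Evaluate at each of the 11 elements of ℤ_11:
f(0) = 8; f(1) = 1; f(2) = 0 → root; f(3) = 0 → root; f(4) = 7; f(5) = 5; f(6) = 0 → root; f(7) = 9; f(8) = 5; f(9) = 5; f(10) = 4.
Roots: {2, 3, 6}.

3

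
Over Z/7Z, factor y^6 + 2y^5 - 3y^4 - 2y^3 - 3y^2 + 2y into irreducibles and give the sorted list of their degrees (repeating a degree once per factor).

Write h(y) = y^6 + 2y^5 - 3y^4 - 2y^3 - 3y^2 + 2y.
Linear factors from roots: (y), (y - 2), (y + 3), (y + 1).
Complete factorization: h(y) = (y)·(y + 1)·(y + 3)·(y - 2)·(y^2 + 2).
Factor degrees with multiplicity: 1 + 1 + 1 + 1 + 2 = 6.

1, 1, 1, 1, 2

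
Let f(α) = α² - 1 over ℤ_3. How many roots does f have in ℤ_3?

2

Evaluate at each of the 3 elements of ℤ_3:
f(0) = 2; f(1) = 0 → root; f(2) = 0 → root.
Roots: {1, 2}.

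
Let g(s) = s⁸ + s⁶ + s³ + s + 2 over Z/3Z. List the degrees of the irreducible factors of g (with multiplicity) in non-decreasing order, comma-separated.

Roots in Z/3Z: g(0) = 2; g(1) = 0 → root; g(2) = 2.
Linear factors from roots: (s + 2).
Complete factorization: g(s) = (s + 2)^2·(s³ + s² + s + 2)·(s³ + s² + 2s + 1).
Factor degrees with multiplicity: 1 + 1 + 3 + 3 = 8.

1, 1, 3, 3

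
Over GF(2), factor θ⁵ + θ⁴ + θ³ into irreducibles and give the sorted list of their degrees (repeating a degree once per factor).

1, 1, 1, 2

Write h(θ) = θ⁵ + θ⁴ + θ³.
Roots in GF(2): h(0) = 0 → root; h(1) = 1.
Linear factors from roots: (θ).
Complete factorization: h(θ) = (θ)^3·(θ² + θ + 1).
Factor degrees with multiplicity: 1 + 1 + 1 + 2 = 5.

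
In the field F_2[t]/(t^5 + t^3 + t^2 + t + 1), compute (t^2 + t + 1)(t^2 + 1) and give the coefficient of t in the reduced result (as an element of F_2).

1

Multiply in F_2[t]: (t^2 + t + 1)·(t^2 + 1) = t^4 + t^3 + t + 1.
Reduced: t^4 + t^3 + t + 1.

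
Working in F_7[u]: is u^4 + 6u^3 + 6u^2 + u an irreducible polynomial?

No

Write g(u) = u^4 + 6u^3 + 6u^2 + u.
Check for roots in F_7: g(0) = 0 → root; g(1) = 0 → root; g(2) = 6; g(3) = 6; g(4) = 5; g(5) = 4; g(6) = 0 → root.
g(0) = 0, so (u) divides g(u); g is reducible.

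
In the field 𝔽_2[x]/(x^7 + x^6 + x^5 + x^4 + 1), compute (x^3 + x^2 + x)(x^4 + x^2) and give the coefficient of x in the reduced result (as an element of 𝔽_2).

Multiply in 𝔽_2[x]: (x^3 + x^2 + x)·(x^4 + x^2) = x^7 + x^6 + x^4 + x^3.
Reduce using x^7 ≡ x^6 + x^5 + x^4 + 1 (mod x^7 + x^6 + x^5 + x^4 + 1).
Reduced: x^5 + x^3 + 1.

0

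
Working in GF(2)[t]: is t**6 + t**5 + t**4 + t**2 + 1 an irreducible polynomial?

Write h(t) = t**6 + t**5 + t**4 + t**2 + 1.
Check for roots in GF(2): h(0) = 1; h(1) = 1.
No roots, so no linear factors.
Monic irreducibles of degree 2 over GF(2): t**2 + t + 1.
None of them divide h (all give nonzero remainder).
Monic irreducibles of degree 3 over GF(2): t**3 + t + 1, t**3 + t**2 + 1.
None of them divide h (all give nonzero remainder).
No irreducible factor of degree ≤ 3 exists, so h is irreducible over GF(2).

Yes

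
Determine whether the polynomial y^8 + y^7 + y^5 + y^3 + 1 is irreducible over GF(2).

Yes

Write f(y) = y^8 + y^7 + y^5 + y^3 + 1.
Check for roots in GF(2): f(0) = 1; f(1) = 1.
No roots, so no linear factors.
Monic irreducibles of degree 2 over GF(2): y^2 + y + 1.
None of them divide f (all give nonzero remainder).
Monic irreducibles of degree 3 over GF(2): y^3 + y + 1, y^3 + y^2 + 1.
None of them divide f (all give nonzero remainder).
Monic irreducibles of degree 4 over GF(2): y^4 + y + 1, y^4 + y^3 + 1, y^4 + y^3 + y^2 + y + 1.
None of them divide f (all give nonzero remainder).
No irreducible factor of degree ≤ 4 exists, so f is irreducible over GF(2).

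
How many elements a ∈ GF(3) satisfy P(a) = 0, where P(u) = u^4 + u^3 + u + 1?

1

Evaluate at each of the 3 elements of GF(3):
P(0) = 1; P(1) = 1; P(2) = 0 → root.
Roots: {2}.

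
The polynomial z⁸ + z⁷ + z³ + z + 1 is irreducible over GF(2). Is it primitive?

Write f(z) = z⁸ + z⁷ + z³ + z + 1.
|GF(2^8)^×| = 2^8 − 1 = 255. Prime factorization: 255 = 3·5·17.
f is primitive ⇔ z has order 255 in GF(2)[z]/(f), i.e. z^(255/q) ≠ 1 for each prime q | 255.
z^(85) mod f = 1
z^(51) mod f = z⁴ + z³ + z² + z.
z^(15) mod f = z⁶ + z⁴ + z² + 1.
Since z^(85) = 1, the order of z divides 85 < 255; not primitive.

No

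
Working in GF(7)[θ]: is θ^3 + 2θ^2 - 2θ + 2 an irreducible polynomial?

No

Write f(θ) = θ^3 + 2θ^2 - 2θ + 2.
Check for roots in GF(7): f(0) = 2; f(1) = 3; f(2) = 0 → root; f(3) = 6; f(4) = 6; f(5) = 6; f(6) = 5.
f(2) = 0, so (θ − 2) divides f(θ); f is reducible.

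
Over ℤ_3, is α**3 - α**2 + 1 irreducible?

Yes

Write h(α) = α**3 - α**2 + 1.
Check for roots in ℤ_3: h(0) = 1; h(1) = 1; h(2) = 2.
No roots. A degree-3 polynomial over a field with no linear factor is irreducible.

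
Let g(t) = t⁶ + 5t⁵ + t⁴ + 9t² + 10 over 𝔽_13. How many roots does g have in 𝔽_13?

Evaluate at each of the 13 elements of 𝔽_13:
g(0) = 10; g(1) = 0 → root; g(2) = 0 → root; g(3) = 10; g(4) = 6; g(5) = 0 → root; g(6) = 1; g(7) = 7; g(8) = 2; g(9) = 10; g(10) = 11; g(11) = 5; g(12) = 3.
Roots: {1, 2, 5}.

3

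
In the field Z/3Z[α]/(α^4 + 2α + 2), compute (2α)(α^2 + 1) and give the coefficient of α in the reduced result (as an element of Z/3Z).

Multiply in Z/3Z[α]: (2α)·(α^2 + 1) = 2α^3 + 2α.
Reduced: 2α^3 + 2α.

2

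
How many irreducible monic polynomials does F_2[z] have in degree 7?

Gauss's count: N_{2}(7) = (1/7) Σ_{d|7} μ(7/d)·2^d.
Divisors of 7: 1, 7; μ(7/d) for each: -1, 1.
Σ = − 2^1 + 2^7 = 126.
N = 126/7 = 18.

18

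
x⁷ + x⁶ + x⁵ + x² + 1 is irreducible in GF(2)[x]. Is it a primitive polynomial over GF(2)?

Yes

Write f(x) = x⁷ + x⁶ + x⁵ + x² + 1.
|GF(2^7)^×| = 2^7 − 1 = 127. Prime factorization: 127 = 127.
f is primitive ⇔ x has order 127 in GF(2)[x]/(f), i.e. x^(127/q) ≠ 1 for each prime q | 127.
x^(1) mod f = x.
None equal 1, so x has full order 127; f is primitive.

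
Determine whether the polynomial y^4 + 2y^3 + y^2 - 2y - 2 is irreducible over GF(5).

Write g(y) = y^4 + 2y^3 + y^2 - 2y - 2.
Check for roots in GF(5): g(0) = 3; g(1) = 0 → root; g(2) = 0 → root; g(3) = 1; g(4) = 0 → root.
g(1) = 0, so (y − 1) divides g(y); g is reducible.

No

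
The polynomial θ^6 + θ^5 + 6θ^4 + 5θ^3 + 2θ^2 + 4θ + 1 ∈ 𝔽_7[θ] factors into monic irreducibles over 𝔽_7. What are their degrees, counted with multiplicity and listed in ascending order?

1, 1, 2, 2

Write h(θ) = θ^6 + θ^5 + 6θ^4 + 5θ^3 + 2θ^2 + 4θ + 1.
Linear factors from roots: (θ + 4), (θ + 1).
Complete factorization: h(θ) = (θ + 1)·(θ + 4)·(θ^2 + θ + 3)·(θ^2 + 2θ + 3).
Factor degrees with multiplicity: 1 + 1 + 2 + 2 = 6.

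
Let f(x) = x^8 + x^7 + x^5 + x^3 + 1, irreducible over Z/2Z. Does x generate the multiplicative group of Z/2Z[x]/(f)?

Yes

|GF(2^8)^×| = 2^8 − 1 = 255. Prime factorization: 255 = 3·5·17.
f is primitive ⇔ x has order 255 in GF(2)[x]/(f), i.e. x^(255/q) ≠ 1 for each prime q | 255.
x^(85) mod f = x^7 + x^6 + x^2 + x.
x^(51) mod f = x^7 + x^6 + x^4 + x^3 + x^2.
x^(15) mod f = x^3 + x^2.
None equal 1, so x has full order 255; f is primitive.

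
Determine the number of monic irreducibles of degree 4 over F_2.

3

Gauss's count: N_{2}(4) = (1/4) Σ_{d|4} μ(4/d)·2^d.
Divisors of 4: 1, 2, 4; μ(4/d) for each: 0, -1, 1.
Σ = − 2^2 + 2^4 = 12.
N = 12/4 = 3.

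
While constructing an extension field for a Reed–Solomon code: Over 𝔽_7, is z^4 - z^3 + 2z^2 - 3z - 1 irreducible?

Yes

Write P(z) = z^4 - z^3 + 2z^2 - 3z - 1.
Check for roots in 𝔽_7: P(0) = 6; P(1) = 5; P(2) = 2; P(3) = 6; P(4) = 1; P(5) = 2; P(6) = 6.
No roots, so no linear factors.
Degree-2 irreducible divisors: test the 21 monic irreducibles of degree 2 over GF(7).
None of them divide P (all give nonzero remainder).
No irreducible factor of degree ≤ 2 exists, so P is irreducible over GF(7).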